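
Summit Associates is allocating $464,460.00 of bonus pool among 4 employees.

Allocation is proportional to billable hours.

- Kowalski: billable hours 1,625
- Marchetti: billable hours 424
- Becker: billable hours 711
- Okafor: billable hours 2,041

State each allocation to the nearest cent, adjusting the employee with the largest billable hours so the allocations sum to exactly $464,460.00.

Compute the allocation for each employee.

Kowalski: $157,206.31 | Marchetti: $41,018.75 | Becker: $68,783.81 | Okafor: $197,451.13

Billable hours total: 1,625 + 424 + 711 + 2,041 = 4,801.
Raw shares: Kowalski 157,206.3112; Marchetti 41,018.7544; Becker 68,783.8075; Okafor 197,451.1268.
After rounding (cent): Kowalski $157,206.31; Marchetti $41,018.75; Becker $68,783.81; Okafor $197,451.13. Sum = $464,460.00.
No rounding difference to absorb.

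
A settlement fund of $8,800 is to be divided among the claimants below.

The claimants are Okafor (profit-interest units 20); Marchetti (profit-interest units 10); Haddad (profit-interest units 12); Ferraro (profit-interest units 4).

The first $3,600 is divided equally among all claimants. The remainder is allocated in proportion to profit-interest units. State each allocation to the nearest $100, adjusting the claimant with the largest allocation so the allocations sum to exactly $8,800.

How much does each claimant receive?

Okafor: $3,100 · Marchetti: $2,000 · Haddad: $2,300 · Ferraro: $1,400

$3,600 shared equally gives $900 per claimant.
Remainder $5,200 by profit-interest units (total 46): Okafor 2,260.87 → $2,300; Marchetti 1,130.43 → $1,100; Haddad 1,356.52 → $1,400; Ferraro 452.17 → $500.
Rounding difference −$100 on remainder applied to Okafor.
Totals: Okafor $900 + $2,200 = $3,100; Marchetti $900 + $1,100 = $2,000; Haddad $900 + $1,400 = $2,300; Ferraro $900 + $500 = $1,400.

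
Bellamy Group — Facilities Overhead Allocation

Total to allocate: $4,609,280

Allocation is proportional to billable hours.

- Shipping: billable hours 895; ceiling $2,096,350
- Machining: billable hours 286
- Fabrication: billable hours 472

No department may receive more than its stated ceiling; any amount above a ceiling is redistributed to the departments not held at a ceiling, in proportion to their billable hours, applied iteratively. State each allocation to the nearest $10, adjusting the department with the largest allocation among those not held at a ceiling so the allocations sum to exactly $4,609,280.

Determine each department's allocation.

Billable hours total: 1,653.
Proportional shares (ignoring caps): Shipping 2,495,647.67; Machining 797,491.88; Fabrication 1,316,140.45.
Cap binds for Shipping ($2,096,350); residual $2,512,930 reallocated over remaining billable hours 758.
Shares after redistribution: Machining 948,150.37 → $948,150; Fabrication 1,564,779.63 → $1,564,780.

Shipping: $2,096,350; Machining: $948,150; Fabrication: $1,564,780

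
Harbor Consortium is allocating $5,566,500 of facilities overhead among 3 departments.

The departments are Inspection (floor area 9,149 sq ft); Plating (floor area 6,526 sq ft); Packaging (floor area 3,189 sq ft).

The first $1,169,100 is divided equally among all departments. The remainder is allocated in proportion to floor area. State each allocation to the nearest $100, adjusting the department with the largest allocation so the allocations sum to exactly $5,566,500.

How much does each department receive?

Equal tier: $1,169,100 ÷ 3 = $389,700 apiece.
Remainder $4,397,400 by floor area (total 18,864): Inspection 2,132,729.68 → $2,132,700; Plating 1,521,280.34 → $1,521,300; Packaging 743,389.98 → $743,400.
Totals: Inspection $389,700 + $2,132,700 = $2,522,400; Plating $389,700 + $1,521,300 = $1,911,000; Packaging $389,700 + $743,400 = $1,133,100.

Inspection: $2,522,400; Plating: $1,911,000; Packaging: $1,133,100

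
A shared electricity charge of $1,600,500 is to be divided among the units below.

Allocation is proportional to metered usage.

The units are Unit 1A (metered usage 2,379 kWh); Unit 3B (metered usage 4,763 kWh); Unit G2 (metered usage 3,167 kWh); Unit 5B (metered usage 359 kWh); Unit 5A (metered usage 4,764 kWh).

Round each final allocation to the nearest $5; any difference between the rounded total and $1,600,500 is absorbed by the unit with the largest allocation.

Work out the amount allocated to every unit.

Total metered usage = 15,432.
Unrounded shares: Unit 1A 2,379/15,432 × $1,600,500 = 246,733.38; Unit 3B 4,763/15,432 × $1,600,500 = 493,985.32; Unit G2 3,167/15,432 × $1,600,500 = 328,459.27; Unit 5B 359/15,432 × $1,600,500 = 37,232.99; Unit 5A 4,764/15,432 × $1,600,500 = 494,089.04.
Rounded to nearest $5: Unit 1A $246,735; Unit 3B $493,985; Unit G2 $328,460; Unit 5B $37,235; Unit 5A $494,090. Sum = $1,600,505.
Difference $1,600,500 − $1,600,505 = −$5 applied to largest allocation (Unit 5A): Unit 5A becomes $494,085.

Unit 1A: $246,735 | Unit 3B: $493,985 | Unit G2: $328,460 | Unit 5B: $37,235 | Unit 5A: $494,085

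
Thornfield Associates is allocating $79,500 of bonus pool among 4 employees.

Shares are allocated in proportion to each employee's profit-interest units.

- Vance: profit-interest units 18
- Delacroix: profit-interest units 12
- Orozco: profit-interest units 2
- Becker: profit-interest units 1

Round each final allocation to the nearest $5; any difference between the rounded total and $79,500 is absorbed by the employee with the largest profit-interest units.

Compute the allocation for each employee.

Vance: $43,360 · Delacroix: $28,910 · Orozco: $4,820 · Becker: $2,410

Sum of profit-interest units: 33.
Pro-rata amounts: Vance 18/33 × $79,500 = 43,363.64; Delacroix 12/33 × $79,500 = 28,909.09; Orozco 2/33 × $79,500 = 4,818.18; Becker 1/33 × $79,500 = 2,409.09.
At nearest $5: Vance $43,365; Delacroix $28,910; Orozco $4,820; Becker $2,410. Sum = $79,505.
Difference $79,500 − $79,505 = −$5 applied to largest profit-interest units (Vance): Vance becomes $43,360.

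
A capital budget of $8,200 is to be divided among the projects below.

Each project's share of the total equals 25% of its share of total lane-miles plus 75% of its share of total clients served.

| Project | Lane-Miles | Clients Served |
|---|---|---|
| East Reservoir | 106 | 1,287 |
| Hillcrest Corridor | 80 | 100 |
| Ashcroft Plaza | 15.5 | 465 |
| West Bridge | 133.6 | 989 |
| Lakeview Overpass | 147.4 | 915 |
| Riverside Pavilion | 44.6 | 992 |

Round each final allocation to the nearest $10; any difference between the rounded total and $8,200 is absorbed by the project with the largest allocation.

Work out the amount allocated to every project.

Lane-miles total 527.1; clients served total 4,748.
Blended shares (25% lane-miles + 75% clients served): East Reservoir 0.2536; Hillcrest Corridor 0.0537; Ashcroft Plaza 0.0808; West Bridge 0.2196; Lakeview Overpass 0.2144; Riverside Pavilion 0.1779.
Proportional shares: East Reservoir 2,079.28; Hillcrest Corridor 440.66; Ashcroft Plaza 662.59; West Bridge 1,800.63; Lakeview Overpass 1,758.45; Riverside Pavilion 1,458.38.
At nearest $10: East Reservoir $2,080; Hillcrest Corridor $440; Ashcroft Plaza $660; West Bridge $1,800; Lakeview Overpass $1,760; Riverside Pavilion $1,460. Sum = $8,200.
Rounded total matches; no reconciliation needed.

East Reservoir: $2,080; Hillcrest Corridor: $440; Ashcroft Plaza: $660; West Bridge: $1,800; Lakeview Overpass: $1,760; Riverside Pavilion: $1,460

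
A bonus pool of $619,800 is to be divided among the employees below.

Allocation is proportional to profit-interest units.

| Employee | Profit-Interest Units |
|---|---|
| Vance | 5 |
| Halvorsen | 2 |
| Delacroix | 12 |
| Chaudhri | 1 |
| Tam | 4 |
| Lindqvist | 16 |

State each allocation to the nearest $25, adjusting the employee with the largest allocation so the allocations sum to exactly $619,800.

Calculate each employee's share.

Vance: $77,475; Halvorsen: $31,000; Delacroix: $185,950; Chaudhri: $15,500; Tam: $61,975; Lindqvist: $247,900

Profit-interest units total: 40.
Proportional shares: Vance 5/40 × $619,800 = 77,475.00; Halvorsen 2/40 × $619,800 = 30,990.00; Delacroix 12/40 × $619,800 = 185,940.00; Chaudhri 1/40 × $619,800 = 15,495.00; Tam 4/40 × $619,800 = 61,980.00; Lindqvist 16/40 × $619,800 = 247,920.00.
At nearest $25: Vance $77,475; Halvorsen $31,000; Delacroix $185,950; Chaudhri $15,500; Tam $61,975; Lindqvist $247,925. Sum = $619,825.
Difference $619,800 − $619,825 = −$25 applied to largest allocation (Lindqvist): Lindqvist becomes $247,900.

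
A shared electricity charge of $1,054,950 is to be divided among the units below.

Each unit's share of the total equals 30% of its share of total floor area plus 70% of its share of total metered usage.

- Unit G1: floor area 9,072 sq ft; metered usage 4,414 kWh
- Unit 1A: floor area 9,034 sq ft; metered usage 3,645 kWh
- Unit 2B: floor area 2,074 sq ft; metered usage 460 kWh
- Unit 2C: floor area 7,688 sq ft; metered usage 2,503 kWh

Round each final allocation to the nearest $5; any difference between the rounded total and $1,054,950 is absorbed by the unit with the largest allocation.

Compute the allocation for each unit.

Floor area total 27,868; metered usage total 11,022.
Composite weights (30% floor area + 70% metered usage): Unit G1 0.3780; Unit 1A 0.3287; Unit 2B 0.0515; Unit 2C 0.2417.
Raw shares: Unit G1 398,761.23; Unit 1A 346,807.31; Unit 2B 54,373.16; Unit 2C 255,008.30.
At nearest $5: Unit G1 $398,760; Unit 1A $346,805; Unit 2B $54,375; Unit 2C $255,010. Sum = $1,054,950.
Rounded total matches; no reconciliation needed.

Unit G1: $398,760; Unit 1A: $346,805; Unit 2B: $54,375; Unit 2C: $255,010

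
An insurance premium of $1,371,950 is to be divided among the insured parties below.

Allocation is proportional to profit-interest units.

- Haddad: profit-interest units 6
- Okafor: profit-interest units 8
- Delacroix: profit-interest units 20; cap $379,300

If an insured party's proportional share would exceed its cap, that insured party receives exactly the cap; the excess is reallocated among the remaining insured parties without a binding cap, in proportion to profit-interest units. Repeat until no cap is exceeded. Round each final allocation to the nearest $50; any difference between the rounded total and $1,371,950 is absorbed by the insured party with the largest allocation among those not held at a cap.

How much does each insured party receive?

Profit-interest units total: 34.
Pro-rata shares before constraints: Haddad 242,108.82; Okafor 322,811.76; Delacroix 807,029.41.
Cap binds for Delacroix ($379,300); balance $992,650 reallocated over remaining profit-interest units 14.
Redistributed shares: Haddad 425,421.43 → $425,400; Okafor 567,228.57 → $567,250.

Haddad: $425,400 · Okafor: $567,250 · Delacroix: $379,300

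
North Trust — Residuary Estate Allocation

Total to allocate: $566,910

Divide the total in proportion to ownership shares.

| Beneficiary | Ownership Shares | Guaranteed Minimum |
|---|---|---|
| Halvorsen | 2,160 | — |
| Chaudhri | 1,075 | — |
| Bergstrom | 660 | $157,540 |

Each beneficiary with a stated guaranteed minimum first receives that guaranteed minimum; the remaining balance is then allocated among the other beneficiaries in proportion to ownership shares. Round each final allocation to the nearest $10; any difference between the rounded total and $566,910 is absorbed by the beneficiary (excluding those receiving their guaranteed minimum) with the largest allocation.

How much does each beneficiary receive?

Halvorsen: $273,340 · Chaudhri: $136,030 · Bergstrom: $157,540

Fund the minimums — Bergstrom $157,540. Balance $409,370.
Balance split over remaining ownership shares 3,235: Halvorsen 273,335.15 → $273,340; Chaudhri 136,034.85 → $136,030.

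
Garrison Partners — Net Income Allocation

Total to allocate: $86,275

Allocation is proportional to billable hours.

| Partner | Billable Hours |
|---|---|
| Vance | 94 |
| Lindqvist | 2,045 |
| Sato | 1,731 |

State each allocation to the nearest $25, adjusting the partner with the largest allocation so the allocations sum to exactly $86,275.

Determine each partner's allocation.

Total billable hours = 3,870.
Raw shares: Vance 94/3,870 × $86,275 = 2,095.57; Lindqvist 2,045/3,870 × $86,275 = 45,589.76; Sato 1,731/3,870 × $86,275 = 38,589.67.
Rounded to nearest $25: Vance $2,100; Lindqvist $45,600; Sato $38,600. Sum = $86,300.
Difference $86,275 − $86,300 = −$25 applied to largest allocation (Lindqvist): Lindqvist becomes $45,575.

Vance: $2,100; Lindqvist: $45,575; Sato: $38,600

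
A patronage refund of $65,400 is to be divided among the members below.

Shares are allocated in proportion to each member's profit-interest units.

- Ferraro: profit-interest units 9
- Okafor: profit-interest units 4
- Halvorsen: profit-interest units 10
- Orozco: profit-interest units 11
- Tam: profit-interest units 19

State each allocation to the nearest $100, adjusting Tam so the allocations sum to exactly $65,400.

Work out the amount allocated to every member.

Ferraro: $11,100 · Okafor: $4,900 · Halvorsen: $12,300 · Orozco: $13,600 · Tam: $23,500

Combined profit-interest units = 53.
Proportional shares: Ferraro 9/53 × $65,400 = 11,105.66; Okafor 4/53 × $65,400 = 4,935.85; Halvorsen 10/53 × $65,400 = 12,339.62; Orozco 11/53 × $65,400 = 13,573.58; Tam 19/53 × $65,400 = 23,445.28.
After rounding ($100): Ferraro $11,100; Okafor $4,900; Halvorsen $12,300; Orozco $13,600; Tam $23,400. Sum = $65,300.
Difference $65,400 − $65,300 = +$100 applied to Tam: Tam becomes $23,500.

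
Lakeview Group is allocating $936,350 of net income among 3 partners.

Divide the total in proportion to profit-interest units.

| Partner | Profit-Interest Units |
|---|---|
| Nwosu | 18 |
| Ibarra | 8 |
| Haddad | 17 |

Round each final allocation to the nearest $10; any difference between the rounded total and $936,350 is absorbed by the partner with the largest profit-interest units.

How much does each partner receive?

Sum of profit-interest units: 18 + 8 + 17 = 43.
Raw shares: Nwosu 391,960.47; Ibarra 174,204.65; Haddad 370,184.88.
Rounded to nearest $10: Nwosu $391,960; Ibarra $174,200; Haddad $370,180. Sum = $936,340.
Difference $936,350 − $936,340 = +$10 applied to largest profit-interest units (Nwosu): Nwosu becomes $391,970.

Nwosu: $391,970 | Ibarra: $174,200 | Haddad: $370,180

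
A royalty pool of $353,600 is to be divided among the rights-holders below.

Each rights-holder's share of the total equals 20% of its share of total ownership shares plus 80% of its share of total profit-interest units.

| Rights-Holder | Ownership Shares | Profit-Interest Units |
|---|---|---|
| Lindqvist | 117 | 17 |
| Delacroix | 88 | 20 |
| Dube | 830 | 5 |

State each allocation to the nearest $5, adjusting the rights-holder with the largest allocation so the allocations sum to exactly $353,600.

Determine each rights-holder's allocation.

Lindqvist: $122,495 | Delacroix: $140,715 | Dube: $90,390

Ownership shares total 1,035; profit-interest units total 42.
Composite weights (20% ownership shares + 80% profit-interest units): Lindqvist 0.3464; Delacroix 0.3980; Dube 0.2556.
Pro-rata amounts: Lindqvist 122,493.48; Delacroix 140,717.67; Dube 90,388.85.
After rounding ($5): Lindqvist $122,495; Delacroix $140,720; Dube $90,390. Sum = $353,605.
Difference $353,600 − $353,605 = −$5 applied to largest allocation (Delacroix): Delacroix becomes $140,715.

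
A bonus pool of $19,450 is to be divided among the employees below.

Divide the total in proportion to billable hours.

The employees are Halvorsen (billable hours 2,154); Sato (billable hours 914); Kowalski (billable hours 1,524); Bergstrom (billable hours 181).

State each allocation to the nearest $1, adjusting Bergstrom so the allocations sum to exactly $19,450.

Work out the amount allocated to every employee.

Total billable hours = 4,773.
Pro-rata amounts: Halvorsen 2,154/4,773 × $19,450 = 8,777.56; Sato 914/4,773 × $19,450 = 3,724.55; Kowalski 1,524/4,773 × $19,450 = 6,210.31; Bergstrom 181/4,773 × $19,450 = 737.58.
Rounded to nearest $1: Halvorsen $8,778; Sato $3,725; Kowalski $6,210; Bergstrom $738. Sum = $19,451.
Difference $19,450 − $19,451 = −$1 applied to Bergstrom: Bergstrom becomes $737.

Halvorsen: $8,778 | Sato: $3,725 | Kowalski: $6,210 | Bergstrom: $737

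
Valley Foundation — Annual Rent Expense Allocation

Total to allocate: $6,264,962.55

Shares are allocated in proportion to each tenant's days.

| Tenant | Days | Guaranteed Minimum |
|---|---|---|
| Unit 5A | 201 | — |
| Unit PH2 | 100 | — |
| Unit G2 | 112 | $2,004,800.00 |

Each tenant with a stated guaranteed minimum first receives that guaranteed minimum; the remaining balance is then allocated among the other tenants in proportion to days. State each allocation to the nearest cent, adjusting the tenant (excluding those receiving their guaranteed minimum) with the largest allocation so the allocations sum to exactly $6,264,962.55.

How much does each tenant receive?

Minimums first: Unit G2 $2,004,800.00. Residual $4,260,162.55.
Residual split over remaining days 301: Unit 5A 2,844,826.1547 → $2,844,826.15; Unit PH2 1,415,336.3953 → $1,415,336.40.

Unit 5A: $2,844,826.15; Unit PH2: $1,415,336.40; Unit G2: $2,004,800.00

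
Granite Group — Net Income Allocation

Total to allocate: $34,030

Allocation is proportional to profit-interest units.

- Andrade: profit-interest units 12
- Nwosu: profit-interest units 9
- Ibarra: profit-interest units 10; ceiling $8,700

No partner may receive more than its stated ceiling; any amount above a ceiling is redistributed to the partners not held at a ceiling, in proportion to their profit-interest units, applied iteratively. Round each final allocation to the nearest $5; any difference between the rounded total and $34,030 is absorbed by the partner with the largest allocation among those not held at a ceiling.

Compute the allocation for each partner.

Andrade: $14,475 · Nwosu: $10,855 · Ibarra: $8,700

Combined profit-interest units = 31.
Proportional shares (ignoring caps): Andrade 13,172.90; Nwosu 9,879.68; Ibarra 10,977.42.
Cap binds for Ibarra ($8,700); remaining pool $25,330 reallocated over remaining profit-interest units 21.
Remaining shares: Andrade 14,474.29 → $14,475; Nwosu 10,855.71 → $10,855.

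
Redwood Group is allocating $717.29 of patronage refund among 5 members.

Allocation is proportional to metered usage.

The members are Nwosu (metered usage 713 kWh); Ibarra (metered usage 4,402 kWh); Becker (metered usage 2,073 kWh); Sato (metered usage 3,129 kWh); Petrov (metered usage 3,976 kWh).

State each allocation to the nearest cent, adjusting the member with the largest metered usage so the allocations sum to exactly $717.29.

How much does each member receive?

Metered usage total: 713 + 4,402 + 2,073 + 3,129 + 3,976 = 14,293.
Raw shares: Nwosu 35.7817; Ibarra 220.9131; Becker 104.0329; Sato 157.0279; Petrov 199.5344.
After rounding (cent): Nwosu $35.78; Ibarra $220.91; Becker $104.03; Sato $157.03; Petrov $199.53. Sum = $717.28.
Difference $717.29 − $717.28 = +$0.01 applied to largest metered usage (Ibarra): Ibarra becomes $220.92.

Nwosu: $35.78 · Ibarra: $220.92 · Becker: $104.03 · Sato: $157.03 · Petrov: $199.53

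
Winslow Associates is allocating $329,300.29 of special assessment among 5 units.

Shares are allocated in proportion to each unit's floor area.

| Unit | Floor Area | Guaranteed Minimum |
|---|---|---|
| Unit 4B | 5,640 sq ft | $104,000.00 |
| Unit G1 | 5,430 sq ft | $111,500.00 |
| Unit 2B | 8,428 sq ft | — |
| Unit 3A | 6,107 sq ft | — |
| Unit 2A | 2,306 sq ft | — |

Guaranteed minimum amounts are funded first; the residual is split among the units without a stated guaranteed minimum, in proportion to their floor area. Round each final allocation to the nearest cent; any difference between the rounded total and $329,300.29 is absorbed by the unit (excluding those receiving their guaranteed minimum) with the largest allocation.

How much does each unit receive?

Unit 4B: $104,000.00 · Unit G1: $111,500.00 · Unit 2B: $56,950.82 · Unit 3A: $41,267.05 · Unit 2A: $15,582.42

Minimums first: Unit 4B $104,000.00; Unit G1 $111,500.00. Residual $113,800.29.
Residual split over remaining floor area 16,841: Unit 2B 56,950.82502 → $56,950.83; Unit 3A 41,267.0489 → $41,267.05; Unit 2A 15,582.4161 → $15,582.42.
Rounding difference −$0.01 applied to Unit 2B → $56,950.82.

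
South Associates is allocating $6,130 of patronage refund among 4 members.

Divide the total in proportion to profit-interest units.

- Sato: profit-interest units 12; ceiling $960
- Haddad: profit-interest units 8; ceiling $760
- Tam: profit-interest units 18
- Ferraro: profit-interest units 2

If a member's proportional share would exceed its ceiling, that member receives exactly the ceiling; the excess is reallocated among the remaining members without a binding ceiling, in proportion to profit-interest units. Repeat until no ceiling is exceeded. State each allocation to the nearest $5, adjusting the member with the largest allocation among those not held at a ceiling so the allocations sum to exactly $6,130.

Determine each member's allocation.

Total profit-interest units = 40.
Proportional shares (ignoring caps): Sato 1,839.00; Haddad 1,226.00; Tam 2,758.50; Ferraro 306.50.
Capped: Sato ($960), Haddad ($760); remaining pool $4,410 reallocated over remaining profit-interest units 20.
Redistributed shares: Tam 3,969.00 → $3,970; Ferraro 441.00 → $440.

Sato: $960; Haddad: $760; Tam: $3,970; Ferraro: $440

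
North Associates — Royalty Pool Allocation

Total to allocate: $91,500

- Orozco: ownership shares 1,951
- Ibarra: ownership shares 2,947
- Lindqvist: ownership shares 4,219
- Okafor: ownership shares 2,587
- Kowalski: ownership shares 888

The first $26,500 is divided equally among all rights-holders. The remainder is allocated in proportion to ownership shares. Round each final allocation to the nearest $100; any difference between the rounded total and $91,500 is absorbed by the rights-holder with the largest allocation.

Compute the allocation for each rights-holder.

$26,500 shared equally gives $5,300 per rights-holder.
Remainder $65,000 by ownership shares (total 12,592): Orozco 10,071.08 → $10,100; Ibarra 15,212.44 → $15,200; Lindqvist 21,778.51 → $21,800; Okafor 13,354.11 → $13,400; Kowalski 4,583.86 → $4,600.
Rounding difference −$100 on remainder applied to Lindqvist.
Totals: Orozco $5,300 + $10,100 = $15,400; Ibarra $5,300 + $15,200 = $20,500; Lindqvist $5,300 + $21,700 = $27,000; Okafor $5,300 + $13,400 = $18,700; Kowalski $5,300 + $4,600 = $9,900.

Orozco: $15,400 | Ibarra: $20,500 | Lindqvist: $27,000 | Okafor: $18,700 | Kowalski: $9,900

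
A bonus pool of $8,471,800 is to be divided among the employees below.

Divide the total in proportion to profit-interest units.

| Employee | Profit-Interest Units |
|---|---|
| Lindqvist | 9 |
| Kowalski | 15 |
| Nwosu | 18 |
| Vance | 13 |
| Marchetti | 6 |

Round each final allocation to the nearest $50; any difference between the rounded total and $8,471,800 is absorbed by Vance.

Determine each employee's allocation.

Combined profit-interest units = 61.
Proportional shares: Lindqvist 9/61 × $8,471,800 = 1,249,937.70; Kowalski 15/61 × $8,471,800 = 2,083,229.51; Nwosu 18/61 × $8,471,800 = 2,499,875.41; Vance 13/61 × $8,471,800 = 1,805,465.57; Marchetti 6/61 × $8,471,800 = 833,291.80.
At nearest $50: Lindqvist $1,249,950; Kowalski $2,083,250; Nwosu $2,499,900; Vance $1,805,450; Marchetti $833,300. Sum = $8,471,850.
Difference $8,471,800 − $8,471,850 = −$50 applied to Vance: Vance becomes $1,805,400.

Lindqvist: $1,249,950; Kowalski: $2,083,250; Nwosu: $2,499,900; Vance: $1,805,400; Marchetti: $833,300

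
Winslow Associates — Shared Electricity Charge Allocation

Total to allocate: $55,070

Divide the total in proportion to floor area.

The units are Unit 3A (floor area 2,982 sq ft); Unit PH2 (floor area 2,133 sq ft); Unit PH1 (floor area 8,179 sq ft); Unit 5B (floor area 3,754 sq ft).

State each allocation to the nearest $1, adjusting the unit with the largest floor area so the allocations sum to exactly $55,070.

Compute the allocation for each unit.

Combined floor area = 17,048.
Proportional shares: Unit 3A 2,982/17,048 × $55,070 = 9,632.73; Unit PH2 2,133/17,048 × $55,070 = 6,890.21; Unit PH1 8,179/17,048 × $55,070 = 26,420.55; Unit 5B 3,754/17,048 × $55,070 = 12,126.51.
At nearest $1: Unit 3A $9,633; Unit PH2 $6,890; Unit PH1 $26,421; Unit 5B $12,127. Sum = $55,071.
Difference $55,070 − $55,071 = −$1 applied to largest floor area (Unit PH1): Unit PH1 becomes $26,420.

Unit 3A: $9,633 · Unit PH2: $6,890 · Unit PH1: $26,420 · Unit 5B: $12,127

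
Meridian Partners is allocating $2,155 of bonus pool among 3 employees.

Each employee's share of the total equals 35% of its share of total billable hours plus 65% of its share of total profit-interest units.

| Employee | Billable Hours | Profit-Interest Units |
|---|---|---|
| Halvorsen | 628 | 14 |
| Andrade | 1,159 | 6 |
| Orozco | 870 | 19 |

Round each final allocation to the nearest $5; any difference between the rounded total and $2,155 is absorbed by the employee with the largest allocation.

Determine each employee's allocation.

Billable hours total 2,657; profit-interest units total 39.
Combined weights (35% billable hours + 65% profit-interest units): Halvorsen 0.3161; Andrade 0.2527; Orozco 0.4313.
Raw shares: Halvorsen 681.11; Andrade 544.51; Orozco 929.39.
After rounding ($5): Halvorsen $680; Andrade $545; Orozco $930. Sum = $2,155.
No rounding difference to absorb.

Halvorsen: $680 | Andrade: $545 | Orozco: $930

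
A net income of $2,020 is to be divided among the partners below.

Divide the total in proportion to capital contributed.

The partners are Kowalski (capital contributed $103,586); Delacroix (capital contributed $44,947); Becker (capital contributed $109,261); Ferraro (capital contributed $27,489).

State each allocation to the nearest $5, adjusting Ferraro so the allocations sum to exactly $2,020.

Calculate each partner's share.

Kowalski: $735 · Delacroix: $320 · Becker: $775 · Ferraro: $190

Combined capital contributed = 285,283.
Unrounded shares: Kowalski 103,586/285,283 × $2,020 = 733.46; Delacroix 44,947/285,283 × $2,020 = 318.26; Becker 109,261/285,283 × $2,020 = 773.64; Ferraro 27,489/285,283 × $2,020 = 194.64.
After rounding ($5): Kowalski $735; Delacroix $320; Becker $775; Ferraro $195. Sum = $2,025.
Difference $2,020 − $2,025 = −$5 applied to Ferraro: Ferraro becomes $190.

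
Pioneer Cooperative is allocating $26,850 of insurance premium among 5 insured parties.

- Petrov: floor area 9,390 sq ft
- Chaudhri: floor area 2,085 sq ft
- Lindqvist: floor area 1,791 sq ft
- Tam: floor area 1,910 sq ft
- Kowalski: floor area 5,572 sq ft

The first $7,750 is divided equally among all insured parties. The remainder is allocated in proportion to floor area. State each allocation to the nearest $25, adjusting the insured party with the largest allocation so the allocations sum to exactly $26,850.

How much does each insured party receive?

Petrov: $10,200 | Chaudhri: $3,475 | Lindqvist: $3,200 | Tam: $3,300 | Kowalski: $6,675

Equal tier: $7,750 ÷ 5 = $1,550 apiece.
Remainder $19,100 by floor area (total 20,748): Petrov 8,644.16 → $8,650; Chaudhri 1,919.39 → $1,925; Lindqvist 1,648.74 → $1,650; Tam 1,758.29 → $1,750; Kowalski 5,129.42 → $5,125.
Totals: Petrov $1,550 + $8,650 = $10,200; Chaudhri $1,550 + $1,925 = $3,475; Lindqvist $1,550 + $1,650 = $3,200; Tam $1,550 + $1,750 = $3,300; Kowalski $1,550 + $5,125 = $6,675.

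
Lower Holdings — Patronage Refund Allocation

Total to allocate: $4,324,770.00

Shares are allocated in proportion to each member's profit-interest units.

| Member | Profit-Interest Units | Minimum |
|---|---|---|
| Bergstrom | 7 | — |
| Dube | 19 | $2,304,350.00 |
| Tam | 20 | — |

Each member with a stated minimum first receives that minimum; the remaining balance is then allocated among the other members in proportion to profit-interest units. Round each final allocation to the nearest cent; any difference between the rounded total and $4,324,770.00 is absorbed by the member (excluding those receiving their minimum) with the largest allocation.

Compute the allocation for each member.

Guaranteed amounts: Dube $2,304,350.00. Residual $2,020,420.00.
Residual split over remaining profit-interest units 27: Bergstrom 523,812.5926 → $523,812.59; Tam 1,496,607.4074 → $1,496,607.41.

Bergstrom: $523,812.59; Dube: $2,304,350.00; Tam: $1,496,607.41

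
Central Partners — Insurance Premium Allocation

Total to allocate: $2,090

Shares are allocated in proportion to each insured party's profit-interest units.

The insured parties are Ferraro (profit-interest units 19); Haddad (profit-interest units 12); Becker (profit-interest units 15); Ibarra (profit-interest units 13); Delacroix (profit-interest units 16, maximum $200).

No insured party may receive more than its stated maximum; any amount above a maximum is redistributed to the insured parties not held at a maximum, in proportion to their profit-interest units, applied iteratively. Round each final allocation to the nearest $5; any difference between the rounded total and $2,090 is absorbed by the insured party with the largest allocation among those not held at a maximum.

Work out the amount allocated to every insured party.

Ferraro: $610 · Haddad: $385 · Becker: $480 · Ibarra: $415 · Delacroix: $200

Profit-interest units total: 75.
Unconstrained shares: Ferraro 529.47; Haddad 334.40; Becker 418.00; Ibarra 362.27; Delacroix 445.87.
Cap binds for Delacroix ($200); remaining pool $1,890 reallocated over remaining profit-interest units 59.
Shares after redistribution: Ferraro 608.64 → $610; Haddad 384.41 → $385; Becker 480.51 → $480; Ibarra 416.44 → $415.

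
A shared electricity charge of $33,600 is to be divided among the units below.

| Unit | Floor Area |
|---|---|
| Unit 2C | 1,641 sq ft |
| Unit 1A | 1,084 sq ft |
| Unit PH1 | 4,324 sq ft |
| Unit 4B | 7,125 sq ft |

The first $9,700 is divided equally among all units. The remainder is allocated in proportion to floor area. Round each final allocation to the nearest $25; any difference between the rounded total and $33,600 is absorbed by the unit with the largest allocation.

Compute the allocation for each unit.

Equal tier: $9,700 ÷ 4 = $2,425 apiece.
Remainder $23,900 by floor area (total 14,174): Unit 2C 2,767.03 → $2,775; Unit 1A 1,827.83 → $1,825; Unit PH1 7,291.07 → $7,300; Unit 4B 12,014.08 → $12,025.
Rounding difference −$25 on remainder applied to Unit 4B.
Totals: Unit 2C $2,425 + $2,775 = $5,200; Unit 1A $2,425 + $1,825 = $4,250; Unit PH1 $2,425 + $7,300 = $9,725; Unit 4B $2,425 + $12,000 = $14,425.

Unit 2C: $5,200 | Unit 1A: $4,250 | Unit PH1: $9,725 | Unit 4B: $14,425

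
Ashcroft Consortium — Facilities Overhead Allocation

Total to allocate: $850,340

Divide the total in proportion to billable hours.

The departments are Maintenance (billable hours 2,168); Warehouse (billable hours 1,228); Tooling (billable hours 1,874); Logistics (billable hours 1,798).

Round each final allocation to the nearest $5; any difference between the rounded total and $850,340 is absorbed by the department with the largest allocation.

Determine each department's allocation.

Total billable hours = 7,068.
Proportional shares: Maintenance 2,168/7,068 × $850,340 = 260,828.68; Warehouse 1,228/7,068 × $850,340 = 147,738.75; Tooling 1,874/7,068 × $850,340 = 225,458.00; Logistics 1,798/7,068 × $850,340 = 216,314.56.
Rounded to nearest $5: Maintenance $260,830; Warehouse $147,740; Tooling $225,460; Logistics $216,315. Sum = $850,345.
Difference $850,340 − $850,345 = −$5 applied to largest allocation (Maintenance): Maintenance becomes $260,825.

Maintenance: $260,825 · Warehouse: $147,740 · Tooling: $225,460 · Logistics: $216,315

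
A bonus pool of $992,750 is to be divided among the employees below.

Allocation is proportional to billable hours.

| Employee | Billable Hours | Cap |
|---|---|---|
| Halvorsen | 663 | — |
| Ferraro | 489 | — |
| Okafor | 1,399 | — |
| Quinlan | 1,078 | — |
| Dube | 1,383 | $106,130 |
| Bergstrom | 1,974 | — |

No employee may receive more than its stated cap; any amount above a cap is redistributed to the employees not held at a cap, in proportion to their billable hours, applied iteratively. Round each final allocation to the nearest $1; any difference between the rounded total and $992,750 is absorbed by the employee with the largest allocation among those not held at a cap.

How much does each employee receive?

Halvorsen: $104,913; Ferraro: $77,379; Okafor: $221,378; Quinlan: $170,583; Dube: $106,130; Bergstrom: $312,367

Sum of billable hours: 6,986.
Unconstrained shares: Halvorsen 94,216.04; Ferraro 69,489.66; Okafor 198,805.79; Quinlan 153,189.88; Dube 196,532.10; Bergstrom 280,516.53.
Held at cap: Dube ($106,130); residual $886,620 reallocated over remaining billable hours 5,603.
Redistributed shares: Halvorsen 104,913.27 → $104,913; Ferraro 77,379.47 → $77,379; Okafor 221,378.08 → $221,378; Quinlan 170,582.97 → $170,583; Bergstrom 312,366.21 → $312,366.
Rounding difference +$1 applied to Bergstrom → $312,367.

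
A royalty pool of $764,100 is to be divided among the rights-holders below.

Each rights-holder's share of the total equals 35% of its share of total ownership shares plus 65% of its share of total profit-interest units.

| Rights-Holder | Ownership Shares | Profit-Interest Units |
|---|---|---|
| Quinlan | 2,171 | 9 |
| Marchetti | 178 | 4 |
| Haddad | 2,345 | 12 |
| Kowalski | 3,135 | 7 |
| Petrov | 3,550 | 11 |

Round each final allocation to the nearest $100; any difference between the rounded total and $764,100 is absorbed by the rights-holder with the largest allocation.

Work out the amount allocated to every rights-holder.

Totals — ownership shares 11,379, profit-interest units 43.
Blended shares (35% ownership shares + 65% profit-interest units): Quinlan 0.2028; Marchetti 0.0659; Haddad 0.2535; Kowalski 0.2022; Petrov 0.2755.
Proportional shares: Quinlan 154,977.08; Marchetti 50,384.84; Haddad 193,717.56; Kowalski 154,532.79; Petrov 210,487.73.
Rounded to nearest $100: Quinlan $155,000; Marchetti $50,400; Haddad $193,700; Kowalski $154,500; Petrov $210,500. Sum = $764,100.
No rounding difference to absorb.

Quinlan: $155,000; Marchetti: $50,400; Haddad: $193,700; Kowalski: $154,500; Petrov: $210,500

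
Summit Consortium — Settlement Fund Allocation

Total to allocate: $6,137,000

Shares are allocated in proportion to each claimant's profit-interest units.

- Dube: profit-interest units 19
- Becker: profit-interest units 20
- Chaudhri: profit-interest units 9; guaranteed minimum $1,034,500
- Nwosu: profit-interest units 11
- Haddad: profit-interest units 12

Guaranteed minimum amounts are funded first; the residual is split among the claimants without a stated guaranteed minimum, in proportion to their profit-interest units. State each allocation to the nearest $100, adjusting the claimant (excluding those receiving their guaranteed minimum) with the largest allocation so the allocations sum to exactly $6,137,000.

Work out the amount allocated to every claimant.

Guaranteed amounts: Chaudhri $1,034,500. Remaining pool $5,102,500.
Remaining pool split over remaining profit-interest units 62: Dube 1,563,669.35 → $1,563,700; Becker 1,645,967.74 → $1,646,000; Nwosu 905,282.26 → $905,300; Haddad 987,580.65 → $987,600.
Rounding difference −$100 applied to Becker → $1,645,900.

Dube: $1,563,700 | Becker: $1,645,900 | Chaudhri: $1,034,500 | Nwosu: $905,300 | Haddad: $987,600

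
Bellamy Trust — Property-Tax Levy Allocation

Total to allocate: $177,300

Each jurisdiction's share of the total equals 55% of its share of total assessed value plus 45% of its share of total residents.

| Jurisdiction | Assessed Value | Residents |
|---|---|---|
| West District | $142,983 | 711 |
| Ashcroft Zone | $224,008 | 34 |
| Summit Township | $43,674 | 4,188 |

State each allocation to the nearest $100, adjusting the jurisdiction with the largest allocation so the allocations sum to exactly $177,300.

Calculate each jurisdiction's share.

Assessed value total 410,665; residents total 4,933.
Blended shares (55% assessed value + 45% residents): West District 0.2564; Ashcroft Zone 0.3031; Summit Township 0.4405.
Raw shares: West District 45,451.74; Ashcroft Zone 53,742.02; Summit Township 78,106.24.
At nearest $100: West District $45,500; Ashcroft Zone $53,700; Summit Township $78,100. Sum = $177,300.
Sum already equals the total — no adjustment.

West District: $45,500; Ashcroft Zone: $53,700; Summit Township: $78,100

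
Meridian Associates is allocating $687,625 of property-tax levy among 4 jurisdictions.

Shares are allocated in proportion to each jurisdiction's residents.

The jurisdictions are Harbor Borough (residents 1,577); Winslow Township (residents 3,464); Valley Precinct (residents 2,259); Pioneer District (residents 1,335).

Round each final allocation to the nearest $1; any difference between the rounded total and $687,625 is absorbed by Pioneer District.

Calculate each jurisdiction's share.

Total residents = 8,635.
Pro-rata amounts: Harbor Borough 1,577/8,635 × $687,625 = 125,580.15; Winslow Township 3,464/8,635 × $687,625 = 275,846.32; Valley Precinct 2,259/8,635 × $687,625 = 179,889.39; Pioneer District 1,335/8,635 × $687,625 = 106,309.13.
At nearest $1: Harbor Borough $125,580; Winslow Township $275,846; Valley Precinct $179,889; Pioneer District $106,309. Sum = $687,624.
Difference $687,625 − $687,624 = +$1 applied to Pioneer District: Pioneer District becomes $106,310.

Harbor Borough: $125,580 | Winslow Township: $275,846 | Valley Precinct: $179,889 | Pioneer District: $106,310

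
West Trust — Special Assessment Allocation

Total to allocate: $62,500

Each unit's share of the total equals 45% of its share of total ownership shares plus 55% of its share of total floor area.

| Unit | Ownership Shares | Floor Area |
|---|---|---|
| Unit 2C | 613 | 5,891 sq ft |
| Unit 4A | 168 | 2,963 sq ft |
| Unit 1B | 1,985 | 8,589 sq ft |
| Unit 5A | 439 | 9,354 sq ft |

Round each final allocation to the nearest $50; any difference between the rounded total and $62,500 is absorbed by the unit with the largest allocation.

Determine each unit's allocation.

Totals — ownership shares 3,205, floor area 26,797.
Composite weights (45% ownership shares + 55% floor area): Unit 2C 0.2070; Unit 4A 0.0844; Unit 1B 0.4550; Unit 5A 0.2536.
Raw shares: Unit 2C 12,936.22; Unit 4A 5,275.17; Unit 1B 28,436.98; Unit 5A 15,851.62.
Rounded to nearest $50: Unit 2C $12,950; Unit 4A $5,300; Unit 1B $28,450; Unit 5A $15,850. Sum = $62,550.
Difference $62,500 − $62,550 = −$50 applied to largest allocation (Unit 1B): Unit 1B becomes $28,400.

Unit 2C: $12,950 | Unit 4A: $5,300 | Unit 1B: $28,400 | Unit 5A: $15,850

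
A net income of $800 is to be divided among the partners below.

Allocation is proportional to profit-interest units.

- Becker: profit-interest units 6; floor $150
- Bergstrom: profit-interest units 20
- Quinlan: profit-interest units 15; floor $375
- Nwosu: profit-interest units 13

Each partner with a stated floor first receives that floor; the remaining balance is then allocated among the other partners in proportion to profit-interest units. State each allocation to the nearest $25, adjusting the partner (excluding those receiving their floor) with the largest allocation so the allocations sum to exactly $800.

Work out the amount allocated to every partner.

Becker: $150 | Bergstrom: $175 | Quinlan: $375 | Nwosu: $100

Fund the minimums — Becker $150; Quinlan $375. Residual $275.
Residual split over remaining profit-interest units 33: Bergstrom 166.67 → $175; Nwosu 108.33 → $100.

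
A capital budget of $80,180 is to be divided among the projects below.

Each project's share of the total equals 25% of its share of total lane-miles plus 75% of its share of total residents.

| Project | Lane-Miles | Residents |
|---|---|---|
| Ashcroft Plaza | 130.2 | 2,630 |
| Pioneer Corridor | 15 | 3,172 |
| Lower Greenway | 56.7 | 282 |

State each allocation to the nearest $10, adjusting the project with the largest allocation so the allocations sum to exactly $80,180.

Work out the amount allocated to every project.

Ashcroft Plaza: $38,920 | Pioneer Corridor: $32,840 | Lower Greenway: $8,420

Lane-miles total 201.9; residents total 6,084.
Blended shares (25% lane-miles + 75% residents): Ashcroft Plaza 0.4854; Pioneer Corridor 0.4096; Lower Greenway 0.1050.
Proportional shares: Ashcroft Plaza 38,921.73; Pioneer Corridor 32,841.66; Lower Greenway 8,416.60.
Rounded to nearest $10: Ashcroft Plaza $38,920; Pioneer Corridor $32,840; Lower Greenway $8,420. Sum = $80,180.
No rounding difference to absorb.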